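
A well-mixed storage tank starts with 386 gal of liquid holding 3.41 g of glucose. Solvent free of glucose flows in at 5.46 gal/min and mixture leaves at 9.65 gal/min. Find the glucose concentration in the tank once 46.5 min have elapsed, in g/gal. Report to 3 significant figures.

Let m(t) be the amount of glucose. Volume: V(t) = V₀ + (Q_in − Q_out) t = 386 − 4.1900 t; V(46.5) = 191.16 gal.
No glucose enters, so dm/dt = −Q_out · (m/V).
dm/m = −Q_out dt/(V₀ − 4.1900 t); integrating gives ln(m/m₀) = −(Q_out/(Q_in−Q_out)) ln(V/V₀).
m = m₀ (V₀/V)^(Q_out/(Q_in−Q_out)) = 3.41 × (386/191.16)^(-2.3031) = 0.67592 g.
C = m/V = 0.67592/191.16 = 0.0035358 g/gal.

0.00354 g/gal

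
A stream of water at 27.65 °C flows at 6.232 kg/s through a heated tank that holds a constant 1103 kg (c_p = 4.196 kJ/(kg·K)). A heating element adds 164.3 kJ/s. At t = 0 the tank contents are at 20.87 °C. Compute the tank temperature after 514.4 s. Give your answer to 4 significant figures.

33.22 °C

M c_p dT/dt = ṁ c_p (T_in − T) + Q̇.
τ = M/ṁ = 176.990 s; T_ss = T_in + Q̇/(ṁ c_p) = 27.65 + 164.3/(6.232·4.196) = 33.9331 °C.
T approaches T_ss exponentially: T(t) = T_ss + (T₀ − T_ss) e^(−t/τ).
T(514.4) = 33.9331 + (-13.0631)·e^(−514.4/176.990) = 33.9331 + (-13.0631)·0.0546731 = 33.2189 °C.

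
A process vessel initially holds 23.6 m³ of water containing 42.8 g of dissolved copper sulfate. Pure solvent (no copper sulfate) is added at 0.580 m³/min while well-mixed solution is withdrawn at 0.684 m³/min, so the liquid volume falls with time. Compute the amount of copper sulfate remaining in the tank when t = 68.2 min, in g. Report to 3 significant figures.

4.08 g

Let m(t) be the amount of copper sulfate. Volume: V(t) = V₀ + (Q_in − Q_out) t = 23.6 − 0.10400 t; V(68.2) = 16.507 m³.
Solute balance: dm/dt = 0 − Q_out C = −Q_out m/V(t).
Separate: dm/m = −Q_out dt/V(t) ⇒ ln(m/m₀) = −(Q_out/(Q_in−Q_out)) ln(V/V₀).
m = m₀ (V₀/V)^(Q_out/(Q_in−Q_out)) = 42.8 × (23.6/16.507)^(-6.5769) = 4.0780 g.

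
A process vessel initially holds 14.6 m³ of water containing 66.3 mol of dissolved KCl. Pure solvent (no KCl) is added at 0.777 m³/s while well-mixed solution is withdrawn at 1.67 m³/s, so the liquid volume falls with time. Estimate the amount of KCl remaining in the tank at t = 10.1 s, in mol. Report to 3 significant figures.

Let m(t) be the amount of KCl. Volume: V(t) = V₀ + (Q_in − Q_out) t = 14.6 − 0.89300 t; V(10.1) = 5.5807 m³.
Solute balance: dm/dt = 0 − Q_out C = −Q_out m/V(t).
dm/m = −Q_out dt/(V₀ − 0.89300 t); integrating gives ln(m/m₀) = −(Q_out/(Q_in−Q_out)) ln(V/V₀).
m = m₀ (V₀/V)^(Q_out/(Q_in−Q_out)) = 66.3 × (14.6/5.5807)^(-1.8701) = 10.976 mol.

11.0 mol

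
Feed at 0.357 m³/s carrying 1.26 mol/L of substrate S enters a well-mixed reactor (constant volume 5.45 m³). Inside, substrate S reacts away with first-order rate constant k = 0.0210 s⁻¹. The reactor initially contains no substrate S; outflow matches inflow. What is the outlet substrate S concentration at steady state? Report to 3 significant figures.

0.954 mol/L

Accumulation = in − out − consumed: V dC/dt = Q C_in − Q C − k V C.
Steady state (dC/dt = 0): C_ss = Q C_in/(Q + kV) = C_in/(1 + kV/Q).
C_ss = 0.357·1.26/(0.357 + 0.0210·5.45) = 0.44982/0.47145 = 0.95412 mol/L.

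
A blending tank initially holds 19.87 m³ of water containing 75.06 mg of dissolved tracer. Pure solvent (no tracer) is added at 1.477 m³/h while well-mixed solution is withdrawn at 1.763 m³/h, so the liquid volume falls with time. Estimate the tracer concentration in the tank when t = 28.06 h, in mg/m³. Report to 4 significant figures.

0.2612 mg/m³

Let m(t) be the amount of tracer. Volume: V(t) = V₀ + (Q_in − Q_out) t = 19.87 − 0.286000 t; V(28.06) = 11.8448 m³.
Species balance (pure solvent in): dm/dt = −Q_out · m/V(t).
Separate: dm/m = −Q_out dt/V(t) ⇒ ln(m/m₀) = −(Q_out/(Q_in−Q_out)) ln(V/V₀).
m = m₀ (V₀/V)^(Q_out/(Q_in−Q_out)) = 75.06 × (19.87/11.8448)^(-6.16434) = 3.09368 mg.
C = m/V = 3.09368/11.8448 = 0.261184 mg/m³.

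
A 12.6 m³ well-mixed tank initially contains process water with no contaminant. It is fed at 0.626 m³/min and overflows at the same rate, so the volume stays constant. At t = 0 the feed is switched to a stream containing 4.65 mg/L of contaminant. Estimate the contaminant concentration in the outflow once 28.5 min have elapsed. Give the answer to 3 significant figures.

3.52 mg/L

Species balance on the tank: V dC/dt = Q(C_in − C).
Rewrite as dC/dt + C/τ = C_in/τ, τ = V/Q = 20.128 min.
Integrating: C(t) = C_in + (C₀ − C_in) e^(−t/τ).
C(28.5) = 4.65 + (0 − 4.65)·e^(−28.5/20.128) = 4.65 + (-4.6500)·0.24269 = 3.5215 mg/L.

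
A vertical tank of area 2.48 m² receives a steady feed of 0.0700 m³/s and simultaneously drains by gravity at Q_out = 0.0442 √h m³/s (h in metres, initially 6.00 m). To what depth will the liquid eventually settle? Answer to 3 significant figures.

Mass balance (ρ constant): A dh/dt = Q_in − 0.0442 √h. At steady state dh/dt = 0:
Q_in = 0.0442 √h_ss ⇒ √h_ss = 0.0700/0.0442 = 1.5837.
h_ss = 1.5837² = 2.5081 m. (Since h₀ = 6.00 m > h_ss, the level will fall toward this value.)

2.51 m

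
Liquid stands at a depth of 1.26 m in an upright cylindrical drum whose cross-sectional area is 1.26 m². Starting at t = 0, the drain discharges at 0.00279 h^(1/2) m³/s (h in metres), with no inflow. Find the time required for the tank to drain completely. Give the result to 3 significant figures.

With no inflow, A dh/dt = −0.00279 √h.
Separate and integrate: 2(√h − √h₀) = −(0.00279/A) t.
Tank is empty when √h = 0: t_empty = 2A√h₀/0.00279.
t_empty = 2·1.26·√1.26/0.00279 = 2.5200·1.1225/0.00279 = 1013.9 s.

1010 s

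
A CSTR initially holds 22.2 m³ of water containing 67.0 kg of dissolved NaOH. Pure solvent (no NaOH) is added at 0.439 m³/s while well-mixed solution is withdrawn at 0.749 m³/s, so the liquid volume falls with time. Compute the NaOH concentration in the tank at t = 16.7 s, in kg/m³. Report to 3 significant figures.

2.07 kg/m³

Let m(t) be the amount of NaOH. Volume: V(t) = V₀ + (Q_in − Q_out) t = 22.2 − 0.31000 t; V(16.7) = 17.023 m³.
Species balance (pure solvent in): dm/dt = −Q_out · m/V(t).
dm/m = −Q_out dt/(V₀ − 0.31000 t); integrating gives ln(m/m₀) = −(Q_out/(Q_in−Q_out)) ln(V/V₀).
m = m₀ (V₀/V)^(Q_out/(Q_in−Q_out)) = 67.0 × (22.2/17.023)^(-2.4161) = 35.274 kg.
C = m/V = 35.274/17.023 = 2.0721 kg/m³.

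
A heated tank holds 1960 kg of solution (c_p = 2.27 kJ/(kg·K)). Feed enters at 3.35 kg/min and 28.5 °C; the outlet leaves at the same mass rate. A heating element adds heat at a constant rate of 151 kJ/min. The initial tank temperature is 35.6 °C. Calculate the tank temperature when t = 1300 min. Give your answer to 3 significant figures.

M c_p dT/dt = ṁ c_p (T_in − T) + Q̇.
τ = M/ṁ = 585.07 min; T_ss = T_in + Q̇/(ṁ c_p) = 28.5 + 151/(3.35·2.27) = 48.357 °C.
T approaches T_ss exponentially: T(t) = T_ss + (T₀ − T_ss) e^(−t/τ).
T(1300) = 48.357 + (-12.757)·e^(−1300/585.07) = 48.357 + (-12.757)·0.10840 = 46.974 °C.

47.0 °C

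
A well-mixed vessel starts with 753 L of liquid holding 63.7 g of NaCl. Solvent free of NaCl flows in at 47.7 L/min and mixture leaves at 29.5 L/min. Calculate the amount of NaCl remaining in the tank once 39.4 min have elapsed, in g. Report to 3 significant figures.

Let m(t) be the amount of NaCl. Volume: V(t) = V₀ + (Q_in − Q_out) t = 753 + 18.200 t; V(39.4) = 1470.1 L.
No NaCl enters, so dm/dt = −Q_out · (m/V).
Separate: dm/m = −Q_out dt/V(t) ⇒ ln(m/m₀) = −(Q_out/(Q_in−Q_out)) ln(V/V₀).
m = m₀ (V₀/V)^(Q_out/(Q_in−Q_out)) = 63.7 × (753/1470.1)^(1.6209) = 21.538 g.

21.5 g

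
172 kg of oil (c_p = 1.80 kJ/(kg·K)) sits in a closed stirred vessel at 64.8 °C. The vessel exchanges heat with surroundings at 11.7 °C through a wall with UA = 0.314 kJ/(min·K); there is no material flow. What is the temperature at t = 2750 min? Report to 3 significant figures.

15.0 °C

M c_p dT/dt = −UA(T − T_amb).
dT/dt = (T_ss − T)/τ with T_ss = T_amb = 11.700 °C, τ = M c_p/UA = 172·1.80/0.314 = 985.99 min.
Integrating: T(t) = T_ss + (T₀ − T_ss) e^(−t/τ).
T(2750) = 11.700 + (53.100)·0.061478 = 14.964 °C.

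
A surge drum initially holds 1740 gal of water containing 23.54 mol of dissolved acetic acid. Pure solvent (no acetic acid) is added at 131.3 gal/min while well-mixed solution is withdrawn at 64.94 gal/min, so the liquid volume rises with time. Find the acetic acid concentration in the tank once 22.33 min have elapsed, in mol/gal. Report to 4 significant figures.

0.003998 mol/gal

Let m(t) be the amount of acetic acid. Volume: V(t) = V₀ + (Q_in − Q_out) t = 1740 + 66.3600 t; V(22.33) = 3221.82 gal.
Species balance (pure solvent in): dm/dt = −Q_out · m/V(t).
Separate: dm/m = −Q_out dt/V(t) ⇒ ln(m/m₀) = −(Q_out/(Q_in−Q_out)) ln(V/V₀).
m = m₀ (V₀/V)^(Q_out/(Q_in−Q_out)) = 23.54 × (1740/3221.82)^(0.978602) = 12.8819 mol.
C = m/V = 12.8819/3221.82 = 0.00399833 mol/gal.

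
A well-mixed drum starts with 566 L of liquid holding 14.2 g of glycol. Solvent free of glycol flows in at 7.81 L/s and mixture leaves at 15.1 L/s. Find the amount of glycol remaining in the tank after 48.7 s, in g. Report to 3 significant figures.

1.84 g

Total volume: dV/dt = Q_in − Q_out = -7.2900 L/s, so V(t) = 566 − 7.2900 t and V(48.7) = 210.98 L.
No glycol enters, so dm/dt = −Q_out · (m/V).
dm/m = −Q_out dt/(V₀ − 7.2900 t); integrating gives ln(m/m₀) = −(Q_out/(Q_in−Q_out)) ln(V/V₀).
m = m₀ (V₀/V)^(Q_out/(Q_in−Q_out)) = 14.2 × (566/210.98)^(-2.0713) = 1.8389 g.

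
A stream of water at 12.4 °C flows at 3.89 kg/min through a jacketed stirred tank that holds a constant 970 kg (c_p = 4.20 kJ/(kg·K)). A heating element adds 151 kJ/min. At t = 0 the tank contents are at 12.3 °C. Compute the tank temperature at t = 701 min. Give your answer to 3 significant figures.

M c_p dT/dt = ṁ c_p (T_in − T) + Q̇.
Rearrange: dT/dt = (T_ss − T)/τ with τ = M/ṁ = 249.36 min and T_ss = T_in + Q̇/(ṁ c_p) = 21.642 °C.
Solution: T(t) = T_ss + (T₀ − T_ss) e^(−t/τ).
T(701) = 21.642 + (-9.3423)·e^(−701/249.36) = 21.642 + (-9.3423)·0.060131 = 21.080 °C.

21.1 °C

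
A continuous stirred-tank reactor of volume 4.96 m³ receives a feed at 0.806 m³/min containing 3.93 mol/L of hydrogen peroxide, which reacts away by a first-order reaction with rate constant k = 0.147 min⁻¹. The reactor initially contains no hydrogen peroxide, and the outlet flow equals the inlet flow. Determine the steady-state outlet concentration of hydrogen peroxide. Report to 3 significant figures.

Accumulation = in − out − consumed: V dC/dt = Q C_in − Q C − k V C.
At steady state: 0 = Q C_in − (Q + kV) C_ss, so C_ss = Q C_in/(Q + kV).
C_ss = 0.806·3.93/(0.806 + 0.147·4.96) = 3.1676/1.5351 = 2.0634 mol/L.

2.06 mol/L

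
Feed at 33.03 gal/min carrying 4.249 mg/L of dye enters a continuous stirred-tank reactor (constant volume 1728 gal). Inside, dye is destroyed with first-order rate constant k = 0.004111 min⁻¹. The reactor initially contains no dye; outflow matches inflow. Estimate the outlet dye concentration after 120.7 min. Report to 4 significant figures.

3.285 mg/L

Accumulation = in − out − consumed: V dC/dt = Q C_in − Q C − k V C.
dC/dt = (Q/V) C_in − (Q/V + k) C; effective rate a = Q/V + k = 0.0191146 + 0.004111 = 0.0232256 min⁻¹.
C_ss = Q C_in/(Q + kV) = 3.49691 mg/L; C(t) = C_ss + (C₀ − C_ss) e^(−a t).
C(120.7) = 3.49691 + (-3.49691)·e^(−0.0232256·120.7) = 3.49691 + (-3.49691)·0.0606080 = 3.28497 mg/L.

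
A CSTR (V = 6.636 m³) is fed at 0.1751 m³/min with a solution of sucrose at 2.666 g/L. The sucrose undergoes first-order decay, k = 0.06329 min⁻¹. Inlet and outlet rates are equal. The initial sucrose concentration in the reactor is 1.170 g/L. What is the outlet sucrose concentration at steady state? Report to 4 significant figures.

0.7844 g/L

Species balance: V dC/dt = Q C_in − Q C − k V C.
Steady state (dC/dt = 0): C_ss = Q C_in/(Q + kV) = C_in/(1 + kV/Q).
C_ss = 0.1751·2.666/(0.1751 + 0.06329·6.636) = 0.466817/0.595092 = 0.784444 g/L.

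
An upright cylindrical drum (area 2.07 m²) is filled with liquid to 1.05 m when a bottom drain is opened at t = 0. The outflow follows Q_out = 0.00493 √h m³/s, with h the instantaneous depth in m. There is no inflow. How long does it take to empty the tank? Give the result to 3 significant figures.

A dh/dt = −Q_out = −0.00493 √h.
This is separable: 2 d(√h)/dt = −0.00493/A, so √h = √h₀ − (0.00493/(2A)) t.
Set h = 0: 2√h₀ = (0.00493/A) t_empty ⇒ t_empty = 2A√h₀/0.00493.
t_empty = 2·2.07·√1.05/0.00493 = 4.1400·1.0247/0.00493 = 860.49 s.

860 s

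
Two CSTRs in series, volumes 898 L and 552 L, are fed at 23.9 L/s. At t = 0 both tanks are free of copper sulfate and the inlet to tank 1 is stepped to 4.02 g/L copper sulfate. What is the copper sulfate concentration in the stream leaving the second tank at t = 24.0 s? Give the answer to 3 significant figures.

Species balance on tank i: dCᵢ/dt = (Cᵢ₋₁ − Cᵢ)/τᵢ with τᵢ = Vᵢ/Q.
τ₁ = 898/23.9 = 37.573 s; τ₂ = 552/23.9 = 23.096 s.
Tank 1: C₁ = C_in(1 − e^(−t/τ₁)). Tank 2 (τ₁ ≠ τ₂): C₂ = C_in[1 − (τ₁ e^(−t/τ₁) − τ₂ e^(−t/τ₂))/(τ₁ − τ₂)].
At t = 24.0: e^(−t/τ₁) = 0.52795, e^(−t/τ₂) = 0.35376.
C₂ = 4.02·[1 − (37.573·0.52795 − 23.096·0.35376)/(14.477)] = 4.02·0.19415 = 0.78050 g/L.

0.780 g/L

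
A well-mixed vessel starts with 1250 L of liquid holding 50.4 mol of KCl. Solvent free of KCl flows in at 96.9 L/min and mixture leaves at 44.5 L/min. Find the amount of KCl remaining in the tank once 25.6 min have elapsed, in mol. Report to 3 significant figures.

27.1 mol

Let m(t) be the amount of KCl. Volume: V(t) = V₀ + (Q_in − Q_out) t = 1250 + 52.400 t; V(25.6) = 2591.4 L.
No KCl enters, so dm/dt = −Q_out · (m/V).
Separate: dm/m = −Q_out dt/V(t) ⇒ ln(m/m₀) = −(Q_out/(Q_in−Q_out)) ln(V/V₀).
m = m₀ (V₀/V)^(Q_out/(Q_in−Q_out)) = 50.4 × (1250/2591.4)^(0.84924) = 27.135 mol.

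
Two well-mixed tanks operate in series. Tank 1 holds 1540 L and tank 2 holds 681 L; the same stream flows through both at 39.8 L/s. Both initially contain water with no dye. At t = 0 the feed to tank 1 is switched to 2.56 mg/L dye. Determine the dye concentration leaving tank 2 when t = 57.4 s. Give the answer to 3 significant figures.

1.59 mg/L

Time constants: τᵢ = Vᵢ/Q for each well-mixed tank.
τ₁ = 1540/39.8 = 38.693 s; τ₂ = 681/39.8 = 17.111 s.
Tank 1: C₁ = C_in(1 − e^(−t/τ₁)). Tank 2 (τ₁ ≠ τ₂): C₂ = C_in[1 − (τ₁ e^(−t/τ₁) − τ₂ e^(−t/τ₂))/(τ₁ − τ₂)].
At t = 57.4: e^(−t/τ₁) = 0.22685, e^(−t/τ₂) = 0.034921.
C₂ = 2.56·[1 − (38.693·0.22685 − 17.111·0.034921)/(21.583)] = 2.56·0.62099 = 1.5897 mg/L.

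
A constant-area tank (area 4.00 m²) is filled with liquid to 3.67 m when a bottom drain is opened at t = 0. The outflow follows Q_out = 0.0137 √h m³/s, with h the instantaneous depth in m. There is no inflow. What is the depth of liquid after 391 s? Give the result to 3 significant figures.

1.55 m

With no inflow, A dh/dt = −0.0137 √h.
∫ h^(−1/2) dh = −(0.0137/A) ∫ dt, giving 2√h = 2√h₀ − (0.0137/A) t.
√h = √3.67 − 0.0137·391/(2·4.00) = 1.9157 − 0.66959 = 1.2461.
h = 1.2461² = 1.5529 m.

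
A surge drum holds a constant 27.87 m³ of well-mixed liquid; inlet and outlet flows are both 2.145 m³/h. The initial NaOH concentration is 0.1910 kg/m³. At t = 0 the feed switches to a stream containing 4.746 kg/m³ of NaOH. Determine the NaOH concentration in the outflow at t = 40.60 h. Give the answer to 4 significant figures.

4.546 kg/m³

Mass balance on the solute (V constant): V dC/dt = Q(C_in − C).
Rewrite as dC/dt + C/τ = C_in/τ, τ = V/Q = 12.9930 h.
C approaches C_in exponentially: C(t) = C_in + (C₀ − C_in) e^(−t/τ).
C(40.60) = 4.746 + (0.1910 − 4.746)·e^(−40.60/12.9930) = 4.746 + (-4.55500)·0.0439476 = 4.54582 kg/m³.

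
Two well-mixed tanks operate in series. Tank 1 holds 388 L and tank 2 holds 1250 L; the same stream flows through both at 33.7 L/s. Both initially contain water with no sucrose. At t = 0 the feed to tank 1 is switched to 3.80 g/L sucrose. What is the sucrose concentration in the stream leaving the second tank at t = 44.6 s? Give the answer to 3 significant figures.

2.18 g/L

Time constants: τᵢ = Vᵢ/Q for each well-mixed tank.
τ₁ = 388/33.7 = 11.513 s; τ₂ = 1250/33.7 = 37.092 s.
Solving the cascade with C₁(0)=C₂(0)=0 gives C₂(t) = C_in[1 − (τ₁ e^(−t/τ₁) − τ₂ e^(−t/τ₂))/(τ₁ − τ₂)].
At t = 44.6: e^(−t/τ₁) = 0.020780, e^(−t/τ₂) = 0.30047.
C₂ = 3.80·[1 − (11.513·0.020780 − 37.092·0.30047)/(-25.579)] = 3.80·0.57364 = 2.1798 g/L.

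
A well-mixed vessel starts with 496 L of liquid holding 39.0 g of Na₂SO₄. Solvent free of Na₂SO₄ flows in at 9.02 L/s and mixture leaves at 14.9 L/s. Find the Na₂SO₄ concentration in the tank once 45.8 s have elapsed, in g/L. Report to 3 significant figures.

0.0237 g/L

Total volume: dV/dt = Q_in − Q_out = -5.8800 L/s, so V(t) = 496 − 5.8800 t and V(45.8) = 226.70 L.
Species balance (pure solvent in): dm/dt = −Q_out · m/V(t).
Separate: dm/m = −Q_out dt/V(t) ⇒ ln(m/m₀) = −(Q_out/(Q_in−Q_out)) ln(V/V₀).
m = m₀ (V₀/V)^(Q_out/(Q_in−Q_out)) = 39.0 × (496/226.70)^(-2.5340) = 5.3630 g.
C = m/V = 5.3630/226.70 = 0.023657 g/L.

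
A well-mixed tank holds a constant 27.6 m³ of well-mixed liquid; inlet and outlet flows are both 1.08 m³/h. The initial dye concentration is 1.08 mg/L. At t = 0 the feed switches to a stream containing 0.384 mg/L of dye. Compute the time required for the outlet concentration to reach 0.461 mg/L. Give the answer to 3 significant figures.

Accumulation = in − out for the solute gives V dC/dt = Q(C_in − C), so τ = V/Q = 25.556 h.
C(t) = C_in + (C₀ − C_in) e^(−t/τ). Set C = 0.461 and solve for t:
e^(−t/τ) = (C − C_in)/(C₀ − C_in) = (0.461 − 0.384)/(1.08 − 0.384) = 0.11063
t = −τ ln(…) = 25.556 × 2.2015 = 56.262 h.

56.3 h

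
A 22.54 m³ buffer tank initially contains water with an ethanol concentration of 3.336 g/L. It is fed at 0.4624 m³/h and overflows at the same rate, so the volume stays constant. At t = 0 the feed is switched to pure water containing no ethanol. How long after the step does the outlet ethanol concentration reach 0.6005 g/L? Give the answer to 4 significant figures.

83.59 h

Species balance: V dC/dt = Q(C_in − C) ⇒ τ = V/Q = 48.7457 h.
C(t) = C_in + (C₀ − C_in) e^(−t/τ). Set C = 0.6005 and solve for t:
e^(−t/τ) = (C − C_in)/(C₀ − C_in) = (0.6005 − 0)/(3.336 − 0) = 0.180006
t = −τ ln(…) = 48.7457 × 1.71477 = 83.5874 h.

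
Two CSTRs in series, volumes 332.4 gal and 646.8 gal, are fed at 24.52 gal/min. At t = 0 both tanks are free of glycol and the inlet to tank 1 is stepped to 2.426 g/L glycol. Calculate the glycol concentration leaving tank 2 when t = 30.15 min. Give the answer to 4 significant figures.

1.112 g/L

Species balance on tank i: dCᵢ/dt = (Cᵢ₋₁ − Cᵢ)/τᵢ with τᵢ = Vᵢ/Q.
τ₁ = 332.4/24.52 = 13.5563 min; τ₂ = 646.8/24.52 = 26.3785 min.
Tank 1: C₁ = C_in(1 − e^(−t/τ₁)). Tank 2 (τ₁ ≠ τ₂): C₂ = C_in[1 − (τ₁ e^(−t/τ₁) − τ₂ e^(−t/τ₂))/(τ₁ − τ₂)].
At t = 30.15: e^(−t/τ₁) = 0.108169, e^(−t/τ₂) = 0.318868.
C₂ = 2.426·[1 − (13.5563·0.108169 − 26.3785·0.318868)/(-12.8222)] = 2.426·0.458370 = 1.11201 g/L.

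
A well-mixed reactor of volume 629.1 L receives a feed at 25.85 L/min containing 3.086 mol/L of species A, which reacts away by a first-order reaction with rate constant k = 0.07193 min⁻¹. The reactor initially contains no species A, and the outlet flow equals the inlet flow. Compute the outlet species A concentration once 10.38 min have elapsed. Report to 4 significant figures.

0.7748 mol/L

Accumulation = in − out − consumed: V dC/dt = Q C_in − Q C − k V C.
dC/dt = (Q/V) C_in − (Q/V + k) C; effective rate a = Q/V + k = 0.0410904 + 0.07193 = 0.113020 min⁻¹.
C_ss = Q C_in/(Q + kV) = 1.12197 mol/L; C(t) = C_ss + (C₀ − C_ss) e^(−a t).
C(10.38) = 1.12197 + (-1.12197)·e^(−0.113020·10.38) = 1.12197 + (-1.12197)·0.309390 = 0.774841 mol/L.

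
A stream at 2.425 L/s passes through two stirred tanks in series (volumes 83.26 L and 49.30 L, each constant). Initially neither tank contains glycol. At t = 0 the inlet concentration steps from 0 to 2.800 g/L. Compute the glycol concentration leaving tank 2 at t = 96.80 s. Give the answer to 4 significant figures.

Species balance on tank i: dCᵢ/dt = (Cᵢ₋₁ − Cᵢ)/τᵢ with τᵢ = Vᵢ/Q.
τ₁ = 83.26/2.425 = 34.3340 s; τ₂ = 49.30/2.425 = 20.3299 s.
Solving the cascade with C₁(0)=C₂(0)=0 gives C₂(t) = C_in[1 − (τ₁ e^(−t/τ₁) − τ₂ e^(−t/τ₂))/(τ₁ − τ₂)].
At t = 96.80: e^(−t/τ₁) = 0.0596440, e^(−t/τ₂) = 0.00855311.
C₂ = 2.800·[1 − (34.3340·0.0596440 − 20.3299·0.00855311)/(14.0041)] = 2.800·0.866187 = 2.42532 g/L.

2.425 g/L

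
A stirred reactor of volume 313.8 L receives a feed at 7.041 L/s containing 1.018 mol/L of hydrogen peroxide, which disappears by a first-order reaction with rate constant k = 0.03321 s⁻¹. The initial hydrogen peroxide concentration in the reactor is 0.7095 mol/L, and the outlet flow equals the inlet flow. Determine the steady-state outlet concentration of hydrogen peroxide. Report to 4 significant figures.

Species balance: V dC/dt = Q C_in − Q C − k V C.
Steady state (dC/dt = 0): C_ss = Q C_in/(Q + kV) = C_in/(1 + kV/Q).
C_ss = 7.041·1.018/(7.041 + 0.03321·313.8) = 7.16774/17.4623 = 0.410469 mol/L.

0.4105 mol/L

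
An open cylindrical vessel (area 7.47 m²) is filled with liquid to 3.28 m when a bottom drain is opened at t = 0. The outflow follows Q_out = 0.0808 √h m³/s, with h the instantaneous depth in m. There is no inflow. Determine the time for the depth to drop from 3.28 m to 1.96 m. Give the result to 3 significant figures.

76.0 s

With no inflow, A dh/dt = −0.0808 √h.
This is separable: 2 d(√h)/dt = −0.0808/A, so √h = √h₀ − (0.0808/(2A)) t.
t = 2A(√h₀ − √h)/0.0808 = 2·7.47·(√3.28 − √1.96)/0.0808
  = 14.940 × (1.8111 − 1.4000) / 0.0808 = 76.009 s.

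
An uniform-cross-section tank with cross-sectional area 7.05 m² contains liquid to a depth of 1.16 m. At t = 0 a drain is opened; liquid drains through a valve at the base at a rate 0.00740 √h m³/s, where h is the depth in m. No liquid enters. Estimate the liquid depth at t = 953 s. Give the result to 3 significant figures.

Volume balance on the tank: A dh/dt = −0.00740 √h.
∫ h^(−1/2) dh = −(0.00740/A) ∫ dt, giving 2√h = 2√h₀ − (0.00740/A) t.
√h = √1.16 − 0.00740·953/(2·7.05) = 1.0770 − 0.50016 = 0.57688.
h = 0.57688² = 0.33279 m.

0.333 m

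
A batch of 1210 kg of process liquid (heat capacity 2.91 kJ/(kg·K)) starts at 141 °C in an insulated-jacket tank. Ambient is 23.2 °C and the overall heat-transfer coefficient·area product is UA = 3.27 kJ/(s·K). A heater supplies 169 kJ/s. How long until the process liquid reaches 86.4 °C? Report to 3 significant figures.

1880 s

Unsteady energy balance on the tank contents: M c_p dT/dt = −UA(T − T_amb) + Q̇.
τ = M c_p/UA = 1076.8 s; T_ss = T_amb + Q̇/UA = 23.2 + 169/3.27 = 74.882 °C.
T(t) = T_ss + (T₀ − T_ss)e^(−t/τ); set T = 86.4:
t = −τ ln[(T − T_ss)/(T₀ − T_ss)] = −1076.8 · ln(0.17420) = 1881.7 s.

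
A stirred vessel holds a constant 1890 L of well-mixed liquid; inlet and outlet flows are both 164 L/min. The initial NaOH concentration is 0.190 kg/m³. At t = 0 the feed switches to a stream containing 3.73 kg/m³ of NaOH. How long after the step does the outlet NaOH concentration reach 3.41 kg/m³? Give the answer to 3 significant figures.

27.7 min

Transient balance on the dissolved component: V dC/dt = Q(C_in − C), so τ = V/Q = 11.524 min.
C(t) = C_in + (C₀ − C_in) e^(−t/τ). Set C = 3.41 and solve for t:
e^(−t/τ) = (C − C_in)/(C₀ − C_in) = (3.41 − 3.73)/(0.190 − 3.73) = 0.090395
t = −τ ln(…) = 11.524 × 2.4036 = 27.700 min.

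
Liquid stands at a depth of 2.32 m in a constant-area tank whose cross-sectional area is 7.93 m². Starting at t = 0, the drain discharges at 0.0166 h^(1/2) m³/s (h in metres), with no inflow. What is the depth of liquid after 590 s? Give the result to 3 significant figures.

0.820 m

With no inflow, A dh/dt = −0.0166 √h.
Separate and integrate: 2(√h − √h₀) = −(0.0166/A) t.
√h = √2.32 − 0.0166·590/(2·7.93) = 1.5232 − 0.61753 = 0.90563.
h = 0.90563² = 0.82016 m.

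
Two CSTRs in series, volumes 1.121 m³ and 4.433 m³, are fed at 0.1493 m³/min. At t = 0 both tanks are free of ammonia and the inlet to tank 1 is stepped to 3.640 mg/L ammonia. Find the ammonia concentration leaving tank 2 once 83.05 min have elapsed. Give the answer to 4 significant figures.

3.343 mg/L

Species balance on tank i: dCᵢ/dt = (Cᵢ₋₁ − Cᵢ)/τᵢ with τᵢ = Vᵢ/Q.
τ₁ = 1.121/0.1493 = 7.50837 min; τ₂ = 4.433/0.1493 = 29.6919 min.
Solving the cascade with C₁(0)=C₂(0)=0 gives C₂(t) = C_in[1 − (τ₁ e^(−t/τ₁) − τ₂ e^(−t/τ₂))/(τ₁ − τ₂)].
At t = 83.05: e^(−t/τ₁) = 1.57136e-05, e^(−t/τ₂) = 0.0609891.
C₂ = 3.640·[1 − (7.50837·1.57136e-05 − 29.6919·0.0609891)/(-22.1835)] = 3.640·0.918373 = 3.34288 mg/L.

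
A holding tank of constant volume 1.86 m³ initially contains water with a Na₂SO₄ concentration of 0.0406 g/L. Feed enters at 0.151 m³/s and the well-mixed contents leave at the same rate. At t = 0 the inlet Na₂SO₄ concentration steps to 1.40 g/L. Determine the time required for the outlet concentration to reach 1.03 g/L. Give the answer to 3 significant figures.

16.0 s

Species balance: V dC/dt = Q(C_in − C) ⇒ τ = V/Q = 12.318 s.
C(t) = C_in + (C₀ − C_in) e^(−t/τ). Set C = 1.03 and solve for t:
e^(−t/τ) = (C − C_in)/(C₀ − C_in) = (1.03 − 1.40)/(0.0406 − 1.40) = 0.27218
t = −τ ln(…) = 12.318 × 1.3013 = 16.029 s.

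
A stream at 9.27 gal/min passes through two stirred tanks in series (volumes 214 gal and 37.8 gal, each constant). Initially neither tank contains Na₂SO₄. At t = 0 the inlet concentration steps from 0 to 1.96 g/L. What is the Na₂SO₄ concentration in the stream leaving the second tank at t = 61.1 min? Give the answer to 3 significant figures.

Time constants: τᵢ = Vᵢ/Q for each well-mixed tank.
τ₁ = 214/9.27 = 23.085 min; τ₂ = 37.8/9.27 = 4.0777 min.
Tank 1: C₁ = C_in(1 − e^(−t/τ₁)). Tank 2 (τ₁ ≠ τ₂): C₂ = C_in[1 − (τ₁ e^(−t/τ₁) − τ₂ e^(−t/τ₂))/(τ₁ − τ₂)].
At t = 61.1: e^(−t/τ₁) = 0.070884, e^(−t/τ₂) = 3.1082e-07.
C₂ = 1.96·[1 − (23.085·0.070884 − 4.0777·3.1082e-07)/(19.008)] = 1.96·0.91391 = 1.7913 g/L.

1.79 g/L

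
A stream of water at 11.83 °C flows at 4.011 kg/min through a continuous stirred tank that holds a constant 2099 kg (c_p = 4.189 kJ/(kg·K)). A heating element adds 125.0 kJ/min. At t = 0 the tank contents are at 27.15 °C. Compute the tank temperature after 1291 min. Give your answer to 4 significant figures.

19.94 °C

Heat balance on the well-mixed liquid: M c_p dT/dt = ṁ c_p (T_in − T) + 125.0.
τ = M/ṁ = 523.311 min; T_ss = T_in + Q̇/(ṁ c_p) = 11.83 + 125.0/(4.011·4.189) = 19.2696 °C.
Integrating: T(t) = T_ss + (T₀ − T_ss) e^(−t/τ).
T(1291) = 19.2696 + (7.88044)·e^(−1291/523.311) = 19.2696 + (7.88044)·0.0848403 = 19.9381 °C.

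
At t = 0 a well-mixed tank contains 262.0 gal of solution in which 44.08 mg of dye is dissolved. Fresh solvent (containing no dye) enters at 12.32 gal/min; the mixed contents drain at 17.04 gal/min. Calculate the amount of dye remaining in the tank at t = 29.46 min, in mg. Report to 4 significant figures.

2.871 mg

Total volume: dV/dt = Q_in − Q_out = -4.72000 gal/min, so V(t) = 262.0 − 4.72000 t and V(29.46) = 122.949 gal.
Solute balance: dm/dt = 0 − Q_out C = −Q_out m/V(t).
Separate: dm/m = −Q_out dt/V(t) ⇒ ln(m/m₀) = −(Q_out/(Q_in−Q_out)) ln(V/V₀).
m = m₀ (V₀/V)^(Q_out/(Q_in−Q_out)) = 44.08 × (262.0/122.949)^(-3.61017) = 2.87093 mg.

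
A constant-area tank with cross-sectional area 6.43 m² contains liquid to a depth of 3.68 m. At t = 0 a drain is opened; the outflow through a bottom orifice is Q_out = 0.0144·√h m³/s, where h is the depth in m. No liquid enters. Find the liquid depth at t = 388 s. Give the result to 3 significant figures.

Unsteady balance on liquid volume: A dh/dt = −0.0144 √h.
This is separable: 2 d(√h)/dt = −0.0144/A, so √h = √h₀ − (0.0144/(2A)) t.
√h = √3.68 − 0.0144·388/(2·6.43) = 1.9183 − 0.43446 = 1.4839.
h = 1.4839² = 2.2019 m.

2.20 m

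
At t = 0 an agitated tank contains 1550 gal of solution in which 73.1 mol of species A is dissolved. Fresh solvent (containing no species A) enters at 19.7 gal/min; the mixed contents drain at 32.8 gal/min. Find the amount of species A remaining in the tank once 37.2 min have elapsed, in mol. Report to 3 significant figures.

28.4 mol

Let m(t) be the amount of species A. Volume: V(t) = V₀ + (Q_in − Q_out) t = 1550 − 13.100 t; V(37.2) = 1062.7 gal.
No species A enters, so dm/dt = −Q_out · (m/V).
dm/m = −Q_out dt/(V₀ − 13.100 t); integrating gives ln(m/m₀) = −(Q_out/(Q_in−Q_out)) ln(V/V₀).
m = m₀ (V₀/V)^(Q_out/(Q_in−Q_out)) = 73.1 × (1550/1062.7)^(-2.5038) = 28.410 mol.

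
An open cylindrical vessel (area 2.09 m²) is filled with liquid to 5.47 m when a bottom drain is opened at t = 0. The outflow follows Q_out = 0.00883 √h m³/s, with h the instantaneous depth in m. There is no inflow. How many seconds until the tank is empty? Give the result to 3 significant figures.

1110 s

A dh/dt = −Q_out = −0.00883 √h.
∫ h^(−1/2) dh = −(0.00883/A) ∫ dt, giving 2√h = 2√h₀ − (0.00883/A) t.
Set h = 0: 2√h₀ = (0.00883/A) t_empty ⇒ t_empty = 2A√h₀/0.00883.
t_empty = 2·2.09·√5.47/0.00883 = 4.1800·2.3388/0.00883 = 1107.2 s.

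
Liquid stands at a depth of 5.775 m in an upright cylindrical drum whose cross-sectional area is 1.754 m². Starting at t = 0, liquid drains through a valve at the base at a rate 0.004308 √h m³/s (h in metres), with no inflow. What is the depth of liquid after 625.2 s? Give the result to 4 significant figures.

Mass balance (ρ constant): A dh/dt = −0.004308 √h.
Separate and integrate: 2(√h − √h₀) = −(0.004308/A) t.
√h = √5.775 − 0.004308·625.2/(2·1.754) = 2.40312 − 0.767777 = 1.63535.
h = 1.63535² = 2.67436 m.

2.674 m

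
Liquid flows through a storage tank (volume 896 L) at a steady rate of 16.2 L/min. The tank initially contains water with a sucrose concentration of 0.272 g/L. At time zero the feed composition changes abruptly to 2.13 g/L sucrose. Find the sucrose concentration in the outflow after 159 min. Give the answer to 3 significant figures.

Transient balance on the dissolved component: V dC/dt = Q(C_in − C).
Rewrite as dC/dt + C/τ = C_in/τ, τ = V/Q = 55.309 min.
This is linear first-order; C(t) = C_in + (C₀ − C_in) e^(−t/τ).
C(159) = 2.13 + (0.272 − 2.13)·e^(−159/55.309) = 2.13 + (-1.8580)·0.056429 = 2.0252 g/L.

2.03 g/L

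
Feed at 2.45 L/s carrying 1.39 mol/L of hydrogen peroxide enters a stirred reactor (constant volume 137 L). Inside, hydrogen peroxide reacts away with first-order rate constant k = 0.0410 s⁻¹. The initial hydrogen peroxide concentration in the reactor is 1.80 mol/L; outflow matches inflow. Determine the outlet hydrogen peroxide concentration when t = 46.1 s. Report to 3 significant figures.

0.513 mol/L

V dC/dt = Q(C_in − C) − k V C.
This is linear with rate a = Q/V + k = 0.058883 s⁻¹.
C_ss = Q C_in/(Q + kV) = 0.42215 mol/L; C(t) = C_ss + (C₀ − C_ss) e^(−a t).
C(46.1) = 0.42215 + (1.3778)·e^(−0.058883·46.1) = 0.42215 + (1.3778)·0.066237 = 0.51342 mol/L.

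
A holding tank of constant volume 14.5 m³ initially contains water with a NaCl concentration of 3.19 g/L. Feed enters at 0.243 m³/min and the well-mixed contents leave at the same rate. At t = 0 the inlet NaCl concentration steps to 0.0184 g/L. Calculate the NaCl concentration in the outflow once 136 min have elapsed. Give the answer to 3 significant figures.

0.343 g/L

Transient balance on the dissolved component: V dC/dt = Q(C_in − C).
Rewrite as dC/dt + C/τ = C_in/τ, τ = V/Q = 59.671 min.
Integrating: C(t) = C_in + (C₀ − C_in) e^(−t/τ).
C(136) = 0.0184 + (3.19 − 0.0184)·e^(−136/59.671) = 0.0184 + (3.1716)·0.10237 = 0.34307 g/L.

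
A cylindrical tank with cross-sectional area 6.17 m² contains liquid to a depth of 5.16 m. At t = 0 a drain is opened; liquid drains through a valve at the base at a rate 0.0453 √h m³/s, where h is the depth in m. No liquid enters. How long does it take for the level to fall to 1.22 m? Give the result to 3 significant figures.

318 s

Volume balance on the tank: A dh/dt = −0.0453 √h.
Separate and integrate: 2(√h − √h₀) = −(0.0453/A) t.
t = 2A(√h₀ − √h)/0.0453 = 2·6.17·(√5.16 − √1.22)/0.0453
  = 12.340 × (2.2716 − 1.1045) / 0.0453 = 317.91 s.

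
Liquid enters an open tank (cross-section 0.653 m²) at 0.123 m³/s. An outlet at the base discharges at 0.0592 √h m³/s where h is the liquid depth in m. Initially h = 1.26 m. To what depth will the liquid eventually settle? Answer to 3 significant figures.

Volume balance on the tank: A dh/dt = Q_in − 0.0592 √h. At steady state dh/dt = 0:
Q_in = 0.0592 √h_ss ⇒ √h_ss = 0.123/0.0592 = 2.0777.
h_ss = 2.0777² = 4.3168 m. (Since h₀ = 1.26 m < h_ss, the level will rise toward this value.)

4.32 m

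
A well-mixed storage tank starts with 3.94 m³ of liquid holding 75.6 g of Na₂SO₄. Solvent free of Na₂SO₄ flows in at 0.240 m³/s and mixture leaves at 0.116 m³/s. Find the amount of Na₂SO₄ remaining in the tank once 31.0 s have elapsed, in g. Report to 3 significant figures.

Total volume: dV/dt = Q_in − Q_out = 0.12400 m³/s, so V(t) = 3.94 + 0.12400 t and V(31.0) = 7.7840 m³.
Species balance (pure solvent in): dm/dt = −Q_out · m/V(t).
Separate: dm/m = −Q_out dt/V(t) ⇒ ln(m/m₀) = −(Q_out/(Q_in−Q_out)) ln(V/V₀).
m = m₀ (V₀/V)^(Q_out/(Q_in−Q_out)) = 75.6 × (3.94/7.7840)^(0.93548) = 39.985 g.

40.0 g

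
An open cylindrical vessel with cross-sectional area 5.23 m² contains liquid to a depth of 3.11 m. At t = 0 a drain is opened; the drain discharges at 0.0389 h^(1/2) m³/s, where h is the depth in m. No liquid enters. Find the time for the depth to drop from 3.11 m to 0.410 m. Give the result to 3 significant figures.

302 s

Volume balance on the tank: A dh/dt = −0.0389 √h.
Separate and integrate: 2(√h − √h₀) = −(0.0389/A) t.
t = 2A(√h₀ − √h)/0.0389 = 2·5.23·(√3.11 − √0.410)/0.0389
  = 10.460 × (1.7635 − 0.64031) / 0.0389 = 302.02 s.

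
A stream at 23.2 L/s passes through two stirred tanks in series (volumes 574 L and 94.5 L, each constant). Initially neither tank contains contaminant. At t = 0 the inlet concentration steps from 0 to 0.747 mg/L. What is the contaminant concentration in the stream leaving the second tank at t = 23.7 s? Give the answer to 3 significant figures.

0.404 mg/L

Species balance on tank i: dCᵢ/dt = (Cᵢ₋₁ − Cᵢ)/τᵢ with τᵢ = Vᵢ/Q.
τ₁ = 574/23.2 = 24.741 s; τ₂ = 94.5/23.2 = 4.0733 s.
Tank 1: C₁ = C_in(1 − e^(−t/τ₁)). Tank 2 (τ₁ ≠ τ₂): C₂ = C_in[1 − (τ₁ e^(−t/τ₁) − τ₂ e^(−t/τ₂))/(τ₁ − τ₂)].
At t = 23.7: e^(−t/τ₁) = 0.38369, e^(−t/τ₂) = 0.0029723.
C₂ = 0.747·[1 − (24.741·0.38369 − 4.0733·0.0029723)/(20.668)] = 0.747·0.54127 = 0.40433 mg/L.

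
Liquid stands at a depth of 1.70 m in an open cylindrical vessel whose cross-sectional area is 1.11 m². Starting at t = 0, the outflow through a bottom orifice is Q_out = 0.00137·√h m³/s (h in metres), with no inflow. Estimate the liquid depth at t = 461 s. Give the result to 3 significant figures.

Volume balance on the tank: A dh/dt = −0.00137 √h.
∫ h^(−1/2) dh = −(0.00137/A) ∫ dt, giving 2√h = 2√h₀ − (0.00137/A) t.
√h = √1.70 − 0.00137·461/(2·1.11) = 1.3038 − 0.28449 = 1.0193.
h = 1.0193² = 1.0391 m.

1.04 m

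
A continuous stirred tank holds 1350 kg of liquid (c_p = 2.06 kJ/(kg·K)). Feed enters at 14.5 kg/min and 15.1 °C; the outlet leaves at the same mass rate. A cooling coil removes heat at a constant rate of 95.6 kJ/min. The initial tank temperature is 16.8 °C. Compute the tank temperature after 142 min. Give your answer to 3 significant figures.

13.0 °C

M c_p dT/dt = ṁ c_p (T_in − T) − Q̇.
τ = M/ṁ = 93.103 min; T_ss = T_in − Q̇/(ṁ c_p) = 15.1 − 95.6/(14.5·2.06) = 11.899 °C.
Solution: T(t) = T_ss + (T₀ − T_ss) e^(−t/τ).
T(142) = 11.899 + (4.9005)·e^(−142/93.103) = 11.899 + (4.9005)·0.21758 = 12.966 °C.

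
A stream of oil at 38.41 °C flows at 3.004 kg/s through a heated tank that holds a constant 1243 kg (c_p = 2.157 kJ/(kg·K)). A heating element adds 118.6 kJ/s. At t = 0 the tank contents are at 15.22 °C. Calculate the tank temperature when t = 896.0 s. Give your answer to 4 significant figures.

M c_p dT/dt = ṁ c_p (T_in − T) + Q̇.
τ = M/ṁ = 413.782 s; T_ss = T_in + Q̇/(ṁ c_p) = 38.41 + 118.6/(3.004·2.157) = 56.7135 °C.
Solution: T(t) = T_ss + (T₀ − T_ss) e^(−t/τ).
T(896.0) = 56.7135 + (-41.4935)·e^(−896.0/413.782) = 56.7135 + (-41.4935)·0.114705 = 51.9540 °C.

51.95 °C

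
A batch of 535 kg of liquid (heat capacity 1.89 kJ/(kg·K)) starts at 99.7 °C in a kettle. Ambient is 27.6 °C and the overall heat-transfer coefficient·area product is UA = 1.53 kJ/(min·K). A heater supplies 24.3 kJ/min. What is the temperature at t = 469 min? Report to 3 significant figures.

71.1 °C

Lumped-capacitance energy balance: M c_p dT/dt = UA(T_amb − T) + Q̇.
dT/dt = (T_ss − T)/τ with T_ss = T_amb + Q̇/UA = 27.6 + 24.3/1.53 = 43.482 °C, τ = M c_p/UA = 535·1.89/1.53 = 660.88 min.
This is linear first-order; T(t) = T_ss + (T₀ − T_ss) e^(−t/τ).
T(469) = 43.482 + (56.218)·0.49181 = 71.131 °C.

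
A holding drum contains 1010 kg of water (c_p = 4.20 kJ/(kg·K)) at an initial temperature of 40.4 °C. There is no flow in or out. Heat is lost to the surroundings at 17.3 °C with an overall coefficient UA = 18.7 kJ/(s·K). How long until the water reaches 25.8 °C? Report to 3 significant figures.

Lumped-capacitance energy balance: M c_p dT/dt = UA(T_amb − T).
τ = M c_p/UA = 226.84 s; T_ss = T_amb = 17.300 °C.
T(t) = T_ss + (T₀ − T_ss)e^(−t/τ); set T = 25.8:
t = −τ ln[(T − T_ss)/(T₀ − T_ss)] = −226.84 · ln(0.36797) = 226.79 s.

227 s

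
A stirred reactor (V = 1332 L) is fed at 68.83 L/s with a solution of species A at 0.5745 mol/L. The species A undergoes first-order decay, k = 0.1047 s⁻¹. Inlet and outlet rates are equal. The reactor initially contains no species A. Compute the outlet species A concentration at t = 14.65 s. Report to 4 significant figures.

0.1706 mol/L

Species balance: V dC/dt = Q C_in − Q C − k V C.
dC/dt = (Q/V) C_in − (Q/V + k) C; effective rate a = Q/V + k = 0.0516742 + 0.1047 = 0.156374 s⁻¹.
C_ss = Q C_in/(Q + kV) = 0.189845 mol/L; C(t) = C_ss + (C₀ − C_ss) e^(−a t).
C(14.65) = 0.189845 + (-0.189845)·e^(−0.156374·14.65) = 0.189845 + (-0.189845)·0.101177 = 0.170637 mol/L.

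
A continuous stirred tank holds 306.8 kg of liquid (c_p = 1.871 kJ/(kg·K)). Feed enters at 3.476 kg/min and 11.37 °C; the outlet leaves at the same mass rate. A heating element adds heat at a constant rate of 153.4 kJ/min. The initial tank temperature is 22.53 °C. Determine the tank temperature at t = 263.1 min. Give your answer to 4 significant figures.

M c_p dT/dt = ṁ c_p (T_in − T) + Q̇.
Rearrange: dT/dt = (T_ss − T)/τ with τ = M/ṁ = 88.2624 min and T_ss = T_in + Q̇/(ṁ c_p) = 34.9570 °C.
T approaches T_ss exponentially: T(t) = T_ss + (T₀ − T_ss) e^(−t/τ).
T(263.1) = 34.9570 + (-12.4270)·e^(−263.1/88.2624) = 34.9570 + (-12.4270)·0.0507479 = 34.3263 °C.

34.33 °C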